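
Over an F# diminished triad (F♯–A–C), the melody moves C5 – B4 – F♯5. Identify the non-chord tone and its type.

The harmony at that moment is F♯ diminished triad (F♯, A, C); B4 is not a chord tone.
It is approached by step down from C5 and left by leap up to F♯5.
Step in, leap out — an escape tone.

B4 is an escape tone.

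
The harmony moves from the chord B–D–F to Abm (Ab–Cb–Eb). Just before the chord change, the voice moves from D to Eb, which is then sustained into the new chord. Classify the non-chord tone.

The harmony at that moment is B diminished triad (B, D, F); Eb is not a chord tone.
It is approached by step up from D and then sustained as the same pitch into the next harmony.
Arriving early and becoming a chord tone when the harmony changes — an anticipation.

Eb is an anticipation.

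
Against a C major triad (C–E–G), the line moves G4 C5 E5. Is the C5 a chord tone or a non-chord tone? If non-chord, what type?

Chord tone (the root of C major triad).

C major triad contains C, E, G; C is the root, so it is a chord tone.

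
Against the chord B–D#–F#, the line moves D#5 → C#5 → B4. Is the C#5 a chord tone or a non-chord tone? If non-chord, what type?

The harmony at that moment is B major triad (B, D#, F#); C#5 is not a chord tone.
It is approached by step down from D#5 and left by step down to B4.
Step in, step out in the same direction — a passing tone.

Non-chord tone — a passing tone.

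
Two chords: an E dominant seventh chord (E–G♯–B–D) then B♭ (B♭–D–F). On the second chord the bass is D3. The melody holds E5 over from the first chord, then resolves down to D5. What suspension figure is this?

9–8 suspension.

At the second chord the bass is D3. The suspended E5 lies a ninth above the bass; after resolving down by step to D5, the interval above the bass becomes an octave.
Suspension figures are named by those two intervals: 9–8.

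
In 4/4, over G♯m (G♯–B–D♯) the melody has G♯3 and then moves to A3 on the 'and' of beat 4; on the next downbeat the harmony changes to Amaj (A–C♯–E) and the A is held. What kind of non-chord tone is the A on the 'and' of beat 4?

The harmony at that moment is G♯ minor triad (G♯, B, D♯); A3 is not a chord tone.
It is approached by step up from G♯3 and then sustained as the same pitch into the next harmony.
Arriving early and becoming a chord tone when the harmony changes — an anticipation.

Anticipation.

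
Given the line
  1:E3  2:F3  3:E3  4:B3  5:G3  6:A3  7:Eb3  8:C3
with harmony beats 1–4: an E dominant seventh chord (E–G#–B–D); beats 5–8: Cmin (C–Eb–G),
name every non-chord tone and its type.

The harmony at that moment is E dominant seventh chord (E, G#, B, D); F3 is not a chord tone.
It is approached by step up from E3 and left by step down to E3.
Step away and step back to the same note — a neighbor tone (upper neighbor).
The harmony at that moment is C minor triad (C, Eb, G); A3 is not a chord tone.
It is approached by step up from G3 and left by leap down to Eb3.
Step in, leap out — an escape tone.

F3 (beat 2) — neighbor tone; A3 (beat 6) — escape tone.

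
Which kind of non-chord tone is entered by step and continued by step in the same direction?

Passing tone.

Approach: by step. Departure: by step, continuing in the same direction.
Stepwise on both sides with no change of direction means the note fills in the space between two different chord tones — a passing tone. (Had it turned back to its starting note it would be a neighbor tone instead.)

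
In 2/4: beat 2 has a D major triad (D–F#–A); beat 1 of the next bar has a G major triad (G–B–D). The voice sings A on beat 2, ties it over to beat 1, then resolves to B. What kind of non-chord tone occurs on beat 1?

Retardation.

The harmony at that moment is G major triad (G, B, D); A is not a chord tone.
It is held over (the same pitch as the preceding A) and left by step up to B.
Held over from the previous chord and resolving up by step — a retardation.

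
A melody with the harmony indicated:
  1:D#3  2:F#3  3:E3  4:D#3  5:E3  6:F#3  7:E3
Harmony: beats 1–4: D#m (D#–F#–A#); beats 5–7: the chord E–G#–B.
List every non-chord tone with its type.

E3 (beat 3) — passing tone; F#3 (beat 6) — neighbor tone.

The harmony at that moment is D# minor triad (D#, F#, A#); E3 is not a chord tone.
It is approached by step down from F#3 and left by step down to D#3.
Step in, step out in the same direction — a passing tone.
The harmony at that moment is E major triad (E, G#, B); F#3 is not a chord tone.
It is approached by step up from E3 and left by step down to E3.
Step away and step back to the same note — a neighbor tone (upper neighbor).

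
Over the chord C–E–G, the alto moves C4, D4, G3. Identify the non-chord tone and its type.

D4 is an escape tone.

The harmony at that moment is C major triad (C, E, G); D4 is not a chord tone.
It is approached by step up from C4 and left by leap down to G3.
Step in, leap out — an escape tone.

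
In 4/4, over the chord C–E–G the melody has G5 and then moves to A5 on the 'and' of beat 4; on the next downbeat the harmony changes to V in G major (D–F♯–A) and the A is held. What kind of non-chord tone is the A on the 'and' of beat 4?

The harmony at that moment is C major triad (C, E, G); A5 is not a chord tone.
It is approached by step up from G5 and then sustained as the same pitch into the next harmony.
Arriving early and becoming a chord tone when the harmony changes — an anticipation.

Anticipation.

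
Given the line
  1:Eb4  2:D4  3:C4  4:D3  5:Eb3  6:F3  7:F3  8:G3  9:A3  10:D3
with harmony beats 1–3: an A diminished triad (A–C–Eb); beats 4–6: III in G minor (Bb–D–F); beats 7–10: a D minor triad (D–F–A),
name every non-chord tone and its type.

D4 (beat 2) — passing tone; Eb3 (beat 5) — passing tone; G3 (beat 8) — passing tone.

The harmony at that moment is A diminished triad (A, C, Eb); D4 is not a chord tone.
It is approached by step down from Eb4 and left by step down to C4.
Step in, step out in the same direction — a passing tone.
The harmony at that moment is Bb major triad (Bb, D, F); Eb3 is not a chord tone.
It is approached by step up from D3 and left by step up to F3.
Step in, step out in the same direction — a passing tone.
The harmony at that moment is D minor triad (D, F, A); G3 is not a chord tone.
It is approached by step up from F3 and left by step up to A3.
Step in, step out in the same direction — a passing tone.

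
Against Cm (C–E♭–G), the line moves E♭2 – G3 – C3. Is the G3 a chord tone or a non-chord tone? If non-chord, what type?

C minor triad contains C, E♭, G; G is the fifth, so it is a chord tone.

Chord tone (the fifth of C minor triad).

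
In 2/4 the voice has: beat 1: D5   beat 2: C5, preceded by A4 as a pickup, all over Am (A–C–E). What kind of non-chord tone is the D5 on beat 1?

The harmony at that moment is A minor triad (A, C, E); D5 is not a chord tone.
It is approached by leap up from A4 and left by step down to C5.
Leap in, step out, metrically accented — an appoggiatura.

Appoggiatura.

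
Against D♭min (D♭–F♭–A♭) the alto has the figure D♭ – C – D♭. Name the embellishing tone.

The harmony at that moment is D♭ minor triad (D♭, F♭, A♭); C is not a chord tone.
It is approached by step down from D♭ and left by step up to D♭.
Step away and step back to the same note — a neighbor tone (lower neighbor).

C is a neighbor tone.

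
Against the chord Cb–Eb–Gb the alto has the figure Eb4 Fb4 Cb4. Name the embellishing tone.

The harmony at that moment is Cb major triad (Cb, Eb, Gb); Fb4 is not a chord tone.
It is approached by step up from Eb4 and left by leap down to Cb4.
Step in, leap out — an escape tone.

Fb4 is an escape tone.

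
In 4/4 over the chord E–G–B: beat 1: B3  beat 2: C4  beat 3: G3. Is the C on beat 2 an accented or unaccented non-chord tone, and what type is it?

The harmony at that moment is E minor triad (E, G, B); C4 is not a chord tone.
It is approached by step up from B3 and left by leap down to G3.
Step in, leap out — an escape tone.
It falls on a weak beat, so it is unaccented.

Unaccented escape tone.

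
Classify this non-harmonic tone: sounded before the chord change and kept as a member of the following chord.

Approach: ahead of the chord change (typically by step), so it is dissonant against the current harmony. Departure: none — the same pitch is restated or held and is a chord tone of the new harmony.
Dissonant first, consonant once the harmony catches up: the note simply arrives early — an anticipation. (The reverse timing, consonant first and dissonant after the change, would be a suspension or retardation.)

Anticipation.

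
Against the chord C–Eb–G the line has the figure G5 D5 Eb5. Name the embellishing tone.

D5 is an appoggiatura.

The harmony at that moment is C minor triad (C, Eb, G); D5 is not a chord tone.
It is approached by leap down from G5 and left by step up to Eb5.
Leap in, step out — an appoggiatura.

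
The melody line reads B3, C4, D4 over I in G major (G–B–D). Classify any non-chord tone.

C4 is a passing tone.

The harmony at that moment is G major triad (G, B, D); C4 is not a chord tone.
It is approached by step up from B3 and left by step up to D4.
Step in, step out in the same direction — a passing tone.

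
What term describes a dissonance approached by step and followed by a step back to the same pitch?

Neighbor tone.

Approach: by step. Departure: by step in the opposite direction, back to the starting pitch.
Stepwise on both sides but reversing to return to the same chord tone — a neighbor tone. (Had it continued onward in the same direction it would be a passing tone instead.)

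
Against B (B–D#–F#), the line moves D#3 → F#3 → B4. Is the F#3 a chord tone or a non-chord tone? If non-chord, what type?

Chord tone (the fifth of B major triad).

B major triad contains B, D#, F#; F# is the fifth, so it is a chord tone.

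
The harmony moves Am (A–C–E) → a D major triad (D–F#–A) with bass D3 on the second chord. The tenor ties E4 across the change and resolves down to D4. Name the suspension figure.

9–8 suspension.

At the second chord the bass is D3. The suspended E4 lies a ninth above the bass; after resolving down by step to D4, the interval above the bass becomes an octave.
Suspension figures are named by those two intervals: 9–8.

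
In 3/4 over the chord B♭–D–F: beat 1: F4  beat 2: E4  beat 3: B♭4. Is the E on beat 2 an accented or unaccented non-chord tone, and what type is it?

Unaccented escape tone.

The harmony at that moment is B♭ major triad (B♭, D, F); E4 is not a chord tone.
It is approached by step down from F4 and left by leap up to B♭4.
Step in, leap out — an escape tone.
It falls on a weak beat, so it is unaccented.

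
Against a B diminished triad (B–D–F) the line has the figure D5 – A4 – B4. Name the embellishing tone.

The harmony at that moment is B diminished triad (B, D, F); A4 is not a chord tone.
It is approached by leap down from D5 and left by step up to B4.
Leap in, step out — an appoggiatura.

A4 is an appoggiatura.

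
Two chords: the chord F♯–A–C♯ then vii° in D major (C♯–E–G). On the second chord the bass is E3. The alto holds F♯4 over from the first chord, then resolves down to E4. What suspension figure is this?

9–8 suspension.

At the second chord the bass is E3. The suspended F♯4 lies a ninth above the bass; after resolving down by step to E4, the interval above the bass becomes an octave.
Suspension figures are named by those two intervals: 9–8.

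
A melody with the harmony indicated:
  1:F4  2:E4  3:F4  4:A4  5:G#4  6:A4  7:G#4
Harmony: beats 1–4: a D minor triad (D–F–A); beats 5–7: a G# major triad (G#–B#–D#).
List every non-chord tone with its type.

E4 (beat 2) — neighbor tone; A4 (beat 6) — neighbor tone.

The harmony at that moment is D minor triad (D, F, A); E4 is not a chord tone.
It is approached by step down from F4 and left by step up to F4.
Step away and step back to the same note — a neighbor tone (lower neighbor).
The harmony at that moment is G# major triad (G#, B#, D#); A4 is not a chord tone.
It is approached by step up from G#4 and left by step down to G#4.
Step away and step back to the same note — a neighbor tone (upper neighbor).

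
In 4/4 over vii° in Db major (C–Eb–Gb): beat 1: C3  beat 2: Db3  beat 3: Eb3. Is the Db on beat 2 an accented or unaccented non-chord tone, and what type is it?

Unaccented passing tone.

The harmony at that moment is C diminished triad (C, Eb, Gb); Db3 is not a chord tone.
It is approached by step up from C3 and left by step up to Eb3.
Step in, step out in the same direction — a passing tone.
It falls on a weak beat, so it is unaccented.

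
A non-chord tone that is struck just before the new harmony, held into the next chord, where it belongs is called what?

Approach: ahead of the chord change (typically by step), so it is dissonant against the current harmony. Departure: none — the same pitch is restated or held and is a chord tone of the new harmony.
Dissonant first, consonant once the harmony catches up: the note simply arrives early — an anticipation. (The reverse timing, consonant first and dissonant after the change, would be a suspension or retardation.)

Anticipation.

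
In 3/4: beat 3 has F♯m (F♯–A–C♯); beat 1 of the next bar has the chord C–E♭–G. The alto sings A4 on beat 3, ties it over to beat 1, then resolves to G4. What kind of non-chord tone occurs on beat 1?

The harmony at that moment is C minor triad (C, E♭, G); A4 is not a chord tone.
It is held over (the same pitch as the preceding A4) and left by step down to G4.
Held over from the previous chord and resolving down by step — a suspension.

Suspension.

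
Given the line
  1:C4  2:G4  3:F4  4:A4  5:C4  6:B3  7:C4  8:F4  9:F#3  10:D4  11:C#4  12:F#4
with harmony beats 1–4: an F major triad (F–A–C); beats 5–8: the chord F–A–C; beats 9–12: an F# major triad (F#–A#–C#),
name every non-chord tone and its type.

The harmony at that moment is F major triad (F, A, C); G4 is not a chord tone.
It is approached by leap up from C4 and left by step down to F4.
Leap in, step out — an appoggiatura.
The harmony at that moment is F major triad (F, A, C); B3 is not a chord tone.
It is approached by step down from C4 and left by step up to C4.
Step away and step back to the same note — a neighbor tone (lower neighbor).
The harmony at that moment is F# major triad (F#, A#, C#); D4 is not a chord tone.
It is approached by leap up from F#3 and left by step down to C#4.
Leap in, step out — an appoggiatura.

G4 (beat 2) — appoggiatura; B3 (beat 6) — neighbor tone; D4 (beat 10) — appoggiatura.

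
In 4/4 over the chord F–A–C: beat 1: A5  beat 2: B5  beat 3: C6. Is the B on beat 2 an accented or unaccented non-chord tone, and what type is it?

The harmony at that moment is F major triad (F, A, C); B5 is not a chord tone.
It is approached by step up from A5 and left by step up to C6.
Step in, step out in the same direction — a passing tone.
It falls on a weak beat, so it is unaccented.

Unaccented passing tone.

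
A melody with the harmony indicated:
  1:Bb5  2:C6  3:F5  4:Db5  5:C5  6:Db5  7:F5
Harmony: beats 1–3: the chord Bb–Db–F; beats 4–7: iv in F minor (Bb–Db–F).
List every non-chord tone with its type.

C6 (beat 2) — escape tone; C5 (beat 5) — neighbor tone.

The harmony at that moment is Bb minor triad (Bb, Db, F); C6 is not a chord tone.
It is approached by step up from Bb5 and left by leap down to F5.
Step in, leap out — an escape tone.
The harmony at that moment is Bb minor triad (Bb, Db, F); C5 is not a chord tone.
It is approached by step down from Db5 and left by step up to Db5.
Step away and step back to the same note — a neighbor tone (lower neighbor).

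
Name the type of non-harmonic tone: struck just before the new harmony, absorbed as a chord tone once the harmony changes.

Anticipation.

Approach: ahead of the chord change (typically by step), so it is dissonant against the current harmony. Departure: none — the same pitch is restated or held and is a chord tone of the new harmony.
Dissonant first, consonant once the harmony catches up: the note simply arrives early — an anticipation. (The reverse timing, consonant first and dissonant after the change, would be a suspension or retardation.)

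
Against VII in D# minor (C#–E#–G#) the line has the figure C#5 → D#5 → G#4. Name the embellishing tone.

D#5 is an escape tone.

The harmony at that moment is C# major triad (C#, E#, G#); D#5 is not a chord tone.
It is approached by step up from C#5 and left by leap down to G#4.
Step in, leap out — an escape tone.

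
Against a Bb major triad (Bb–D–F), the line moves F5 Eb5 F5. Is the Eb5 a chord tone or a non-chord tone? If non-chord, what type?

Non-chord tone — a neighbor tone.

The harmony at that moment is Bb major triad (Bb, D, F); Eb5 is not a chord tone.
It is approached by step down from F5 and left by step up to F5.
Step away and step back to the same note — a neighbor tone (lower neighbor).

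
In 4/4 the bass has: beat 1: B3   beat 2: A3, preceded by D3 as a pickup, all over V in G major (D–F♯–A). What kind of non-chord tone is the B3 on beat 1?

The harmony at that moment is D major triad (D, F♯, A); B3 is not a chord tone.
It is approached by leap up from D3 and left by step down to A3.
Leap in, step out, metrically accented — an appoggiatura.

Appoggiatura.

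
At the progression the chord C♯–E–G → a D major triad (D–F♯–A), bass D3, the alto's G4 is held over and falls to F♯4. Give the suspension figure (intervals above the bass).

4–3 suspension.

At the second chord the bass is D3. The suspended G4 lies a fourth above the bass; after resolving down by step to F♯4, the interval above the bass becomes a third.
Suspension figures are named by those two intervals: 4–3.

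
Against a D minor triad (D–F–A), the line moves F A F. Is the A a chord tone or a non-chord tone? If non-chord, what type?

Chord tone (the fifth of D minor triad).

D minor triad contains D, F, A; A is the fifth, so it is a chord tone.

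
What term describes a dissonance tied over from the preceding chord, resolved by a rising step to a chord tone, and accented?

Retardation.

Approach: by preparation — the pitch is first a chord tone, then held (tied or repeated) while the harmony changes under it. Departure: up by step. Metric position: strong.
A prepared dissonance that resolves upward by step — a retardation. (The same figure resolving downward would be a suspension.)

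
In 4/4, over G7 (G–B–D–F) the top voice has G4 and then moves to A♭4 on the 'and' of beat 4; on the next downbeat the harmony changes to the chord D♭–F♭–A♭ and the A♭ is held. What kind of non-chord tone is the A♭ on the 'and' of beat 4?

The harmony at that moment is G dominant seventh chord (G, B, D, F); A♭4 is not a chord tone.
It is approached by step up from G4 and then sustained as the same pitch into the next harmony.
Arriving early and becoming a chord tone when the harmony changes — an anticipation.

Anticipation.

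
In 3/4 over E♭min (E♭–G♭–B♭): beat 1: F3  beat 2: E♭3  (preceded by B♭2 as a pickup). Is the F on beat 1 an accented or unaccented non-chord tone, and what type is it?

Accented appoggiatura.

The harmony at that moment is E♭ minor triad (E♭, G♭, B♭); F3 is not a chord tone.
It is approached by leap up from B♭2 and left by step down to E♭3.
Leap in, step out — an appoggiatura.
It falls on the downbeat, so it is accented.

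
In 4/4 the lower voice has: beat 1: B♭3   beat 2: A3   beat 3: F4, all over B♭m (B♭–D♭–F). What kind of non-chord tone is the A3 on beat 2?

Escape tone.

The harmony at that moment is B♭ minor triad (B♭, D♭, F); A3 is not a chord tone.
It is approached by step down from B♭3 and left by leap up to F4.
Step in, leap out, on a weak beat — an escape tone.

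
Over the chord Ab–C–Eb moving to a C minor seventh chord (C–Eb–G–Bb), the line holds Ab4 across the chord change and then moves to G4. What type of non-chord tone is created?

Ab4 is a suspension.

The harmony at that moment is C minor seventh chord (C, Eb, G, Bb); Ab4 is not a chord tone.
It is held over (the same pitch as the preceding Ab4) and left by step down to G4.
Held over from the previous chord and resolving down by step — a suspension.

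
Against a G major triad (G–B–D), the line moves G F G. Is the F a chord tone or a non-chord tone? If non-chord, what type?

Non-chord tone — a neighbor tone.

The harmony at that moment is G major triad (G, B, D); F is not a chord tone.
It is approached by step down from G and left by step up to G.
Step away and step back to the same note — a neighbor tone (lower neighbor).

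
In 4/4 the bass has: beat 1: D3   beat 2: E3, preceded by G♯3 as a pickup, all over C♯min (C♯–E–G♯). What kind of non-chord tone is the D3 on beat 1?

The harmony at that moment is C♯ minor triad (C♯, E, G♯); D3 is not a chord tone.
It is approached by leap down from G♯3 and left by step up to E3.
Leap in, step out, metrically accented — an appoggiatura.

Appoggiatura.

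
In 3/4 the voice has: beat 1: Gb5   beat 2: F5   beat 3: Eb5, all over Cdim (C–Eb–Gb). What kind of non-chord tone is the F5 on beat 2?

Passing tone.

The harmony at that moment is C diminished triad (C, Eb, Gb); F5 is not a chord tone.
It is approached by step down from Gb5 and left by step down to Eb5.
Step in, step out in the same direction — a passing tone.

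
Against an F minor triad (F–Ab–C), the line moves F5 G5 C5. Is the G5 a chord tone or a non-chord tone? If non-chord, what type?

Non-chord tone — an escape tone.

The harmony at that moment is F minor triad (F, Ab, C); G5 is not a chord tone.
It is approached by step up from F5 and left by leap down to C5.
Step in, leap out — an escape tone.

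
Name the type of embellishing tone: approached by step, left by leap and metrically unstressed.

Approach: by step. Departure: by leap. Metric position: weak.
Step in, leap out, from a weak position — an escape tone (échappée). (It is the mirror image of the appoggiatura, which leaps in and steps out on a strong beat.)

Escape tone.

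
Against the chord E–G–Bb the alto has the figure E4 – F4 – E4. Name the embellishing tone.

The harmony at that moment is E diminished triad (E, G, Bb); F4 is not a chord tone.
It is approached by step up from E4 and left by step down to E4.
Step away and step back to the same note — a neighbor tone (upper neighbor).

F4 is a neighbor tone.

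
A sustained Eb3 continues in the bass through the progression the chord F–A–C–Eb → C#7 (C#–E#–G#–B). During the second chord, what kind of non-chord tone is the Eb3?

The harmony at that moment is C# dominant seventh chord (C#, E#, G#, B); Eb3 is not a chord tone.
It is held over (the same pitch as the preceding Eb3) and then sustained as the same pitch into the next harmony.
Sustained through a change of harmony — a pedal tone.

Pedal tone (pedal point).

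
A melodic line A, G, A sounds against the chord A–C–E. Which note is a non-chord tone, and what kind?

The harmony at that moment is A minor triad (A, C, E); G is not a chord tone.
It is approached by step down from A and left by step up to A.
Step away and step back to the same note — a neighbor tone (lower neighbor).

G is a neighbor tone.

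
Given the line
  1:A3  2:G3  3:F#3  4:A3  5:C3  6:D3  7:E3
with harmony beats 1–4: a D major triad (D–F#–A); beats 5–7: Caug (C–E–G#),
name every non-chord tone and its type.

The harmony at that moment is D major triad (D, F#, A); G3 is not a chord tone.
It is approached by step down from A3 and left by step down to F#3.
Step in, step out in the same direction — a passing tone.
The harmony at that moment is C augmented triad (C, E, G#); D3 is not a chord tone.
It is approached by step up from C3 and left by step up to E3.
Step in, step out in the same direction — a passing tone.

G3 (beat 2) — passing tone; D3 (beat 6) — passing tone.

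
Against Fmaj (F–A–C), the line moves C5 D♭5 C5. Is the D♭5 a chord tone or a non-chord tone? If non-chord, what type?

The harmony at that moment is F major triad (F, A, C); D♭5 is not a chord tone.
It is approached by step up from C5 and left by step down to C5.
Step away and step back to the same note — a neighbor tone (upper neighbor).

Non-chord tone — a neighbor tone.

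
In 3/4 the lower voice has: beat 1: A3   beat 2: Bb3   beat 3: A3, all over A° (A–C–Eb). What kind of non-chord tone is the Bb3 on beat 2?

Upper neighbor tone.

The harmony at that moment is A diminished triad (A, C, Eb); Bb3 is not a chord tone.
It is approached by step up from A3 and left by step down to A3.
Step away and step back to the same note — a neighbor tone (upper neighbor).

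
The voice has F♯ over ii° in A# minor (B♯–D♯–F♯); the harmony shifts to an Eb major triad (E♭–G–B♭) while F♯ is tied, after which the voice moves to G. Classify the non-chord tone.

The harmony at that moment is E♭ major triad (E♭, G, B♭); F♯ is not a chord tone.
It is held over (the same pitch as the preceding F♯) and left by step up to G.
Held over from the previous chord and resolving up by step — a retardation.

F♯ is a retardation.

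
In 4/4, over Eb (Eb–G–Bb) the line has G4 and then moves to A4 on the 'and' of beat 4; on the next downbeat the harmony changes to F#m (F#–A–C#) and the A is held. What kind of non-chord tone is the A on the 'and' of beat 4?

The harmony at that moment is Eb major triad (Eb, G, Bb); A4 is not a chord tone.
It is approached by step up from G4 and then sustained as the same pitch into the next harmony.
Arriving early and becoming a chord tone when the harmony changes — an anticipation.

Anticipation.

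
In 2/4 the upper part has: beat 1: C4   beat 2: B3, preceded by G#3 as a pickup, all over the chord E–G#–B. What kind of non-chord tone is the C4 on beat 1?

Appoggiatura.

The harmony at that moment is E major triad (E, G#, B); C4 is not a chord tone.
It is approached by leap up from G#3 and left by step down to B3.
Leap in, step out, metrically accented — an appoggiatura.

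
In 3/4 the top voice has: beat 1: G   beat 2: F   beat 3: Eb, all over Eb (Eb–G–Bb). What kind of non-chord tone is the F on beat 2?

The harmony at that moment is Eb major triad (Eb, G, Bb); F is not a chord tone.
It is approached by step down from G and left by step down to Eb.
Step in, step out in the same direction — a passing tone.

Passing tone.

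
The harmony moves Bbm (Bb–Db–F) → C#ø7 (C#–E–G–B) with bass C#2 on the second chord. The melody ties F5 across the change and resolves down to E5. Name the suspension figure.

4–3 suspension.

At the second chord the bass is C#2. The suspended F5 lies a fourth above the bass; after resolving down by step to E5, the interval above the bass becomes a third.
Suspension figures are named by those two intervals: 4–3.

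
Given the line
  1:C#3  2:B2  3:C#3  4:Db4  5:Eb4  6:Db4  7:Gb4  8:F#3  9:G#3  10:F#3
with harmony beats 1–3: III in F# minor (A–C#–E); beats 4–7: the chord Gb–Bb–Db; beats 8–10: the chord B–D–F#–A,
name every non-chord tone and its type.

The harmony at that moment is A major triad (A, C#, E); B2 is not a chord tone.
It is approached by step down from C#3 and left by step up to C#3.
Step away and step back to the same note — a neighbor tone (lower neighbor).
The harmony at that moment is Gb major triad (Gb, Bb, Db); Eb4 is not a chord tone.
It is approached by step up from Db4 and left by step down to Db4.
Step away and step back to the same note — a neighbor tone (upper neighbor).
The harmony at that moment is B minor seventh chord (B, D, F#, A); G#3 is not a chord tone.
It is approached by step up from F#3 and left by step down to F#3.
Step away and step back to the same note — a neighbor tone (upper neighbor).

B2 (beat 2) — neighbor tone; Eb4 (beat 5) — neighbor tone; G#3 (beat 9) — neighbor tone.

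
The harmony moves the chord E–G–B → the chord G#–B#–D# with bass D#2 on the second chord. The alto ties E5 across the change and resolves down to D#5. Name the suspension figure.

9–8 suspension.

At the second chord the bass is D#2. The suspended E5 lies a ninth above the bass; after resolving down by step to D#5, the interval above the bass becomes an octave.
Suspension figures are named by those two intervals: 9–8.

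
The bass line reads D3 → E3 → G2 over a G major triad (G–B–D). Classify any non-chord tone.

The harmony at that moment is G major triad (G, B, D); E3 is not a chord tone.
It is approached by step up from D3 and left by leap down to G2.
Step in, leap out — an escape tone.

E3 is an escape tone.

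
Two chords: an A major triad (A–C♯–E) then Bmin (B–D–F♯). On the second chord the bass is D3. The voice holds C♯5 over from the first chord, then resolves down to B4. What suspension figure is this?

7–6 suspension.

At the second chord the bass is D3. The suspended C♯5 lies a seventh above the bass; after resolving down by step to B4, the interval above the bass becomes a sixth.
Suspension figures are named by those two intervals: 7–6.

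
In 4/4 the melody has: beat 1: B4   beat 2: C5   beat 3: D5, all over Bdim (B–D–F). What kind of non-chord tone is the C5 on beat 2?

Passing tone.

The harmony at that moment is B diminished triad (B, D, F); C5 is not a chord tone.
It is approached by step up from B4 and left by step up to D5.
Step in, step out in the same direction — a passing tone.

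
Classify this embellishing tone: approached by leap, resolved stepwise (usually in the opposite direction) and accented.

Approach: by leap. Departure: by step. Metric position: strong.
Leap in, step out, in a metrically strong position — an appoggiatura. (It is the mirror image of the escape tone, which steps in and leaps out from a weak position.)

Appoggiatura.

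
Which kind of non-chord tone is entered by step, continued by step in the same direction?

Passing tone.

Approach: by step. Departure: by step, continuing in the same direction.
Stepwise on both sides with no change of direction means the note fills in the space between two different chord tones — a passing tone. (Had it turned back to its starting note it would be a neighbor tone instead.)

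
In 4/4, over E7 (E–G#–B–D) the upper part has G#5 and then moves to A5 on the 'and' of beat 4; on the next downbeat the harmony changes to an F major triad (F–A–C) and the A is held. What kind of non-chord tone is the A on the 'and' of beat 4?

The harmony at that moment is E dominant seventh chord (E, G#, B, D); A5 is not a chord tone.
It is approached by step up from G#5 and then sustained as the same pitch into the next harmony.
Arriving early and becoming a chord tone when the harmony changes — an anticipation.

Anticipation.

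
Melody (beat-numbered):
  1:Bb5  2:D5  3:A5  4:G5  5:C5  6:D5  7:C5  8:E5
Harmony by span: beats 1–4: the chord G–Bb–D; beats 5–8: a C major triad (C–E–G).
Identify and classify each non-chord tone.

The harmony at that moment is G minor triad (G, Bb, D); A5 is not a chord tone.
It is approached by leap up from D5 and left by step down to G5.
Leap in, step out — an appoggiatura.
The harmony at that moment is C major triad (C, E, G); D5 is not a chord tone.
It is approached by step up from C5 and left by step down to C5.
Step away and step back to the same note — a neighbor tone (upper neighbor).

A5 (beat 3) — appoggiatura; D5 (beat 6) — neighbor tone.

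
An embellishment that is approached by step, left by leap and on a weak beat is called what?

Escape tone.

Approach: by step. Departure: by leap. Metric position: weak.
Step in, leap out, from a weak position — an escape tone (échappée). (It is the mirror image of the appoggiatura, which leaps in and steps out on a strong beat.)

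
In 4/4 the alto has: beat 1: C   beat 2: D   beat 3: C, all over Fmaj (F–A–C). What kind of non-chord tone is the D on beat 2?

Upper neighbor tone.

The harmony at that moment is F major triad (F, A, C); D is not a chord tone.
It is approached by step up from C and left by step down to C.
Step away and step back to the same note — a neighbor tone (upper neighbor).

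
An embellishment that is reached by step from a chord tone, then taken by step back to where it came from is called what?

Neighbor tone.

Approach: by step. Departure: by step in the opposite direction, back to the starting pitch.
Stepwise on both sides but reversing to return to the same chord tone — a neighbor tone. (Had it continued onward in the same direction it would be a passing tone instead.)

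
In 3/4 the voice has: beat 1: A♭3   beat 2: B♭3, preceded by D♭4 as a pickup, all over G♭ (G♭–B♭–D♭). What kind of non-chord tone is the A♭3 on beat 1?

Appoggiatura.

The harmony at that moment is G♭ major triad (G♭, B♭, D♭); A♭3 is not a chord tone.
It is approached by leap down from D♭4 and left by step up to B♭3.
Leap in, step out, metrically accented — an appoggiatura.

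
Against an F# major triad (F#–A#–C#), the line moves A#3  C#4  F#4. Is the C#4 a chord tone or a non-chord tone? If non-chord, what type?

Chord tone (the fifth of F# major triad).

F# major triad contains F#, A#, C#; C# is the fifth, so it is a chord tone.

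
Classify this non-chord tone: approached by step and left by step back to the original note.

Neighbor tone.

Approach: by step. Departure: by step in the opposite direction, back to the starting pitch.
Stepwise on both sides but reversing to return to the same chord tone — a neighbor tone. (Had it continued onward in the same direction it would be a passing tone instead.)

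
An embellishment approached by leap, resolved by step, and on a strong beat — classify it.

Approach: by leap. Departure: by step. Metric position: strong.
Leap in, step out, in a metrically strong position — an appoggiatura. (It is the mirror image of the escape tone, which steps in and leaps out from a weak position.)

Appoggiatura.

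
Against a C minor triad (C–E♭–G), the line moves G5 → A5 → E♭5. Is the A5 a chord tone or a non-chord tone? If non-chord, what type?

Non-chord tone — an escape tone.

The harmony at that moment is C minor triad (C, E♭, G); A5 is not a chord tone.
It is approached by step up from G5 and left by leap down to E♭5.
Step in, leap out — an escape tone.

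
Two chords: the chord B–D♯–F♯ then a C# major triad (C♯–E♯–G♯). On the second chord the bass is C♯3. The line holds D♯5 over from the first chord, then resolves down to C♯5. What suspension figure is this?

9–8 suspension.

At the second chord the bass is C♯3. The suspended D♯5 lies a ninth above the bass; after resolving down by step to C♯5, the interval above the bass becomes an octave.
Suspension figures are named by those two intervals: 9–8.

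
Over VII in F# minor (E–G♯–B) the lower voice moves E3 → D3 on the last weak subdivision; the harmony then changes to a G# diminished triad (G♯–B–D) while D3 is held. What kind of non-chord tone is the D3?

D3 is an anticipation.

The harmony at that moment is E major triad (E, G♯, B); D3 is not a chord tone.
It is approached by step down from E3 and then sustained as the same pitch into the next harmony.
Arriving early and becoming a chord tone when the harmony changes — an anticipation.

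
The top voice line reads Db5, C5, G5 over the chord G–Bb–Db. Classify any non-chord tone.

The harmony at that moment is G diminished triad (G, Bb, Db); C5 is not a chord tone.
It is approached by step down from Db5 and left by leap up to G5.
Step in, leap out — an escape tone.

C5 is an escape tone.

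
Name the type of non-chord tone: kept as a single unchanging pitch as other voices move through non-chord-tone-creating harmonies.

Pedal tone.

Approach: none. Departure: none — a single pitch is sustained while the chords change around it, passing through harmonies that do not contain it.
No melodic motion at all; the dissonance is created entirely by the moving harmonies against the stationary note — a pedal tone (pedal point).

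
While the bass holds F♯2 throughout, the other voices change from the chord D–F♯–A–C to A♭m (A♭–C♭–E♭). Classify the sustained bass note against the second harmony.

Pedal tone (pedal point).

The harmony at that moment is A♭ minor triad (A♭, C♭, E♭); F♯2 is not a chord tone.
It is held over (the same pitch as the preceding F♯2) and then sustained as the same pitch into the next harmony.
Sustained through a change of harmony — a pedal tone.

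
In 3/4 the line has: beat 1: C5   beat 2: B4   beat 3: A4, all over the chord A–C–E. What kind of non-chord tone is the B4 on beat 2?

Passing tone.

The harmony at that moment is A minor triad (A, C, E); B4 is not a chord tone.
It is approached by step down from C5 and left by step down to A4.
Step in, step out in the same direction — a passing tone.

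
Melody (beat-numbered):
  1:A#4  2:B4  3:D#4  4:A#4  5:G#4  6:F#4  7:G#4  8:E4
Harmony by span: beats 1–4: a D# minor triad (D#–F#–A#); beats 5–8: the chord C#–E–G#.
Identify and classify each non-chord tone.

B4 (beat 2) — escape tone; F#4 (beat 6) — neighbor tone.

The harmony at that moment is D# minor triad (D#, F#, A#); B4 is not a chord tone.
It is approached by step up from A#4 and left by leap down to D#4.
Step in, leap out — an escape tone.
The harmony at that moment is C# minor triad (C#, E, G#); F#4 is not a chord tone.
It is approached by step down from G#4 and left by step up to G#4.
Step away and step back to the same note — a neighbor tone (lower neighbor).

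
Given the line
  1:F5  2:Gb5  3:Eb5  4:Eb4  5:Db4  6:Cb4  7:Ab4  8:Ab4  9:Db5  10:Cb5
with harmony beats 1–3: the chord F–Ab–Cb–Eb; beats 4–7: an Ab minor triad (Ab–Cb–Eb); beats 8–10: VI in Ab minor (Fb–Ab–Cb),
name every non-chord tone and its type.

Gb5 (beat 2) — escape tone; Db4 (beat 5) — passing tone; Db5 (beat 9) — appoggiatura.

The harmony at that moment is F half-diminished seventh chord (F, Ab, Cb, Eb); Gb5 is not a chord tone.
It is approached by step up from F5 and left by leap down to Eb5.
Step in, leap out — an escape tone.
The harmony at that moment is Ab minor triad (Ab, Cb, Eb); Db4 is not a chord tone.
It is approached by step down from Eb4 and left by step down to Cb4.
Step in, step out in the same direction — a passing tone.
The harmony at that moment is Fb major triad (Fb, Ab, Cb); Db5 is not a chord tone.
It is approached by leap up from Ab4 and left by step down to Cb5.
Leap in, step out — an appoggiatura.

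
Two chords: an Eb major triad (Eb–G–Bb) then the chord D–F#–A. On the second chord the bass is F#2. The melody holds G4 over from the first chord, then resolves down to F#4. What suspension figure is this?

9–8 suspension.

At the second chord the bass is F#2. The suspended G4 lies a ninth above the bass; after resolving down by step to F#4, the interval above the bass becomes an octave.
Suspension figures are named by those two intervals: 9–8.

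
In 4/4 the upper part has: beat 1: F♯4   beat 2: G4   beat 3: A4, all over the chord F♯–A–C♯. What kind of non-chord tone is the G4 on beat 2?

The harmony at that moment is F♯ minor triad (F♯, A, C♯); G4 is not a chord tone.
It is approached by step up from F♯4 and left by step up to A4.
Step in, step out in the same direction — a passing tone.

Passing tone.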